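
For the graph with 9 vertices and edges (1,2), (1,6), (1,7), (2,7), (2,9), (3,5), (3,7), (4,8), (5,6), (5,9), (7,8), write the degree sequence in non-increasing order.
[4, 3, 3, 3, 2, 2, 2, 2, 1] (degrees: deg(1)=3, deg(2)=3, deg(3)=2, deg(4)=1, deg(5)=3, deg(6)=2, deg(7)=4, deg(8)=2, deg(9)=2)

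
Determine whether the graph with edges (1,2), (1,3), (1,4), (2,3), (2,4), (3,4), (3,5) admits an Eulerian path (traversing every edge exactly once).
No (4 vertices have odd degree: {1, 2, 4, 5}; Eulerian path requires 0 or 2)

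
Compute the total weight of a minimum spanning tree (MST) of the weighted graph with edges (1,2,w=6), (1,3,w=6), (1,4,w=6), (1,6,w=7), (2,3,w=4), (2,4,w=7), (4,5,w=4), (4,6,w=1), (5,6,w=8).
21 (MST edges: (1,3,w=6), (1,4,w=6), (2,3,w=4), (4,5,w=4), (4,6,w=1); sum of weights 6 + 6 + 4 + 4 + 1 = 21)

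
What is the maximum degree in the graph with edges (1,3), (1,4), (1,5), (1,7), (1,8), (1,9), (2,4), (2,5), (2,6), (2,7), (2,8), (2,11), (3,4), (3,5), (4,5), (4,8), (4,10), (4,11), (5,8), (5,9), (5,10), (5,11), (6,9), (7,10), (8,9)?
8 (attained at vertex 5)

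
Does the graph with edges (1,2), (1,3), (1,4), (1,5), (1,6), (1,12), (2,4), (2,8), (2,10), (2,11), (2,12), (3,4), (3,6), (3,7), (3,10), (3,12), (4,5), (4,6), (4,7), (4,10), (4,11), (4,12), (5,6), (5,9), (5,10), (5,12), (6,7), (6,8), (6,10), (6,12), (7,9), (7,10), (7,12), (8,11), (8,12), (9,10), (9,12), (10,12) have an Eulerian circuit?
No (2 vertices have odd degree: {4, 11}; Eulerian circuit requires 0)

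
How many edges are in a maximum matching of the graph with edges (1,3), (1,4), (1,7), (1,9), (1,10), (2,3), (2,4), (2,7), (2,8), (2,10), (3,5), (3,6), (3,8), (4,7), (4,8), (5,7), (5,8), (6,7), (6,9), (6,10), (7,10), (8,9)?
5 (matching: (1,10), (2,4), (3,5), (6,7), (8,9); upper bound floor(n/2) = floor(10/2) = 5)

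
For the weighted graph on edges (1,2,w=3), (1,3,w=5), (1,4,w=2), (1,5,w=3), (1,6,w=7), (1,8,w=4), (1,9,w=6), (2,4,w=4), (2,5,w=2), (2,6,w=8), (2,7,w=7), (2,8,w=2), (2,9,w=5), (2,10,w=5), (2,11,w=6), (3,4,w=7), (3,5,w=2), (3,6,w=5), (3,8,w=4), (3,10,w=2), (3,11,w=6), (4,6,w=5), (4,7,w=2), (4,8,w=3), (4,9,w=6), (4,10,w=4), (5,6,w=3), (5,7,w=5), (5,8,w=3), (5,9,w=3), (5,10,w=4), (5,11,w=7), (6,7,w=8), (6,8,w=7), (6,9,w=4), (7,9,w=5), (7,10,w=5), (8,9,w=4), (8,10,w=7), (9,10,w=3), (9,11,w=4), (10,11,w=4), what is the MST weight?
25 (MST edges: (1,4,w=2), (1,5,w=3), (2,5,w=2), (2,8,w=2), (3,5,w=2), (3,10,w=2), (4,7,w=2), (5,6,w=3), (5,9,w=3), (9,11,w=4); sum of weights 2 + 3 + 2 + 2 + 2 + 2 + 2 + 3 + 3 + 4 = 25)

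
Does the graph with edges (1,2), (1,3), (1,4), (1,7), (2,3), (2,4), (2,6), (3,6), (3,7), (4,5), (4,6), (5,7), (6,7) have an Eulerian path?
Yes — and in fact it has an Eulerian circuit (the graph is connected and all 7 vertices have even degree)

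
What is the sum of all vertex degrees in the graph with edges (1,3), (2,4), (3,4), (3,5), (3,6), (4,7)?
12 (handshake: sum of degrees = 2|E| = 2 x 6 = 12)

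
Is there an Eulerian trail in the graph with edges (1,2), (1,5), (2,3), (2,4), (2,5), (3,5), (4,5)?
Yes — and in fact it has an Eulerian circuit (the graph is connected and all 5 vertices have even degree)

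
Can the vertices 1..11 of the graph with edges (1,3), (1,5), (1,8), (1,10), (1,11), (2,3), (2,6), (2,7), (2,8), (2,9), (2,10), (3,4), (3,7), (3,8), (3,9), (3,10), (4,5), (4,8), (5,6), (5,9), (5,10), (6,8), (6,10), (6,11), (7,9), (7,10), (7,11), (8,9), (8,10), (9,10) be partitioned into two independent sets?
No (odd cycle of length 3: 3 -> 1 -> 8 -> 3)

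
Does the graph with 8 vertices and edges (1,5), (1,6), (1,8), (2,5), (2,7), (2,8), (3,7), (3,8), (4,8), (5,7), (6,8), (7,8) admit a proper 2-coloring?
No (odd cycle of length 3: 6 -> 1 -> 8 -> 6)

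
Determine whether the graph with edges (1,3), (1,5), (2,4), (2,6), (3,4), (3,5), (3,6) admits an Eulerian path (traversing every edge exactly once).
Yes — and in fact it has an Eulerian circuit (the graph is connected and all 6 vertices have even degree)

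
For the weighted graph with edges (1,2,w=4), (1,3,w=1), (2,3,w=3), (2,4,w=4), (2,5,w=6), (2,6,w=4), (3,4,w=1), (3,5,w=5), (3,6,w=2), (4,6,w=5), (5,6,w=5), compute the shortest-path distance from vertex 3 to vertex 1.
1 (path: 3 -> 1; weights 1 = 1)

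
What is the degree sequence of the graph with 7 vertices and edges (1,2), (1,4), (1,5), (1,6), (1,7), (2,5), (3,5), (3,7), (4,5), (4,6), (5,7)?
[5, 5, 3, 3, 2, 2, 2] (degrees: deg(1)=5, deg(2)=2, deg(3)=2, deg(4)=3, deg(5)=5, deg(6)=2, deg(7)=3)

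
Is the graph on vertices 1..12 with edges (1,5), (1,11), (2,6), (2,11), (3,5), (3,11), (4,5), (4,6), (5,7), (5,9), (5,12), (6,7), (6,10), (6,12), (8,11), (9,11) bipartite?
Yes. Partition: {1, 2, 3, 4, 7, 8, 9, 10, 12}, {5, 6, 11}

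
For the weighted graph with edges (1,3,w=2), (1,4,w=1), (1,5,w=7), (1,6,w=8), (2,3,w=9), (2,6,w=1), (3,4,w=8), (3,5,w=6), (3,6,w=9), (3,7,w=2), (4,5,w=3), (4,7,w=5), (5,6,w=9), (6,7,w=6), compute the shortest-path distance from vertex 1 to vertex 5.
4 (path: 1 -> 4 -> 5; weights 1 + 3 = 4)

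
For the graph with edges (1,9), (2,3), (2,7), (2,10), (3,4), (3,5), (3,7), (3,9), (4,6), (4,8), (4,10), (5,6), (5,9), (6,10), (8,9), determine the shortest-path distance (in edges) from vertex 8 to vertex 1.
2 (path: 8 -> 9 -> 1, 2 edges)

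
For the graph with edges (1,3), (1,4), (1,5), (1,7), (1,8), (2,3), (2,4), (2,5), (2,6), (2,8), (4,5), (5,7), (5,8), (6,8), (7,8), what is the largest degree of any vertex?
5 (attained at vertices 1, 2, 5, 8)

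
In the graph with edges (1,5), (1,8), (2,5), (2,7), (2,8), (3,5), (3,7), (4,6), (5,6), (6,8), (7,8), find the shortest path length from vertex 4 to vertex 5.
2 (path: 4 -> 6 -> 5, 2 edges)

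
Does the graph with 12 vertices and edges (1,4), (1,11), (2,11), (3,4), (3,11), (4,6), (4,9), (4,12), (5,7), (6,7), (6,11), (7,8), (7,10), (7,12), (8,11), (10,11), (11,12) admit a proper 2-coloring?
Yes. Partition: {1, 2, 3, 5, 6, 8, 9, 10, 12}, {4, 7, 11}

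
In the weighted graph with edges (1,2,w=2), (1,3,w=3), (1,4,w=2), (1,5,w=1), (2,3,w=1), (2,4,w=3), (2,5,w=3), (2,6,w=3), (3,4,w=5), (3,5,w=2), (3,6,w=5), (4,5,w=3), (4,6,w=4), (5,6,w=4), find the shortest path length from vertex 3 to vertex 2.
1 (path: 3 -> 2; weights 1 = 1)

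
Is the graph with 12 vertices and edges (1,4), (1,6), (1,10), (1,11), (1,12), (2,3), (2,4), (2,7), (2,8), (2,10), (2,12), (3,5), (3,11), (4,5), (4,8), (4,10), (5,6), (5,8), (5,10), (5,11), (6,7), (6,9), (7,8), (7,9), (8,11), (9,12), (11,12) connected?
Yes (BFS from 1 visits [1, 4, 6, 10, 11, 12, 2, 5, 8, 7, 9, 3] — all 12 vertices reached)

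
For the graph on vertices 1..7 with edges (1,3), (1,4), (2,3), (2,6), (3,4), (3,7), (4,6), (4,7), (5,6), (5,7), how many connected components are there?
1 (components: {1, 2, 3, 4, 5, 6, 7})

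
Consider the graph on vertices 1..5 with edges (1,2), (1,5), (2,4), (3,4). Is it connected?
Yes (BFS from 1 visits [1, 2, 5, 4, 3] — all 5 vertices reached)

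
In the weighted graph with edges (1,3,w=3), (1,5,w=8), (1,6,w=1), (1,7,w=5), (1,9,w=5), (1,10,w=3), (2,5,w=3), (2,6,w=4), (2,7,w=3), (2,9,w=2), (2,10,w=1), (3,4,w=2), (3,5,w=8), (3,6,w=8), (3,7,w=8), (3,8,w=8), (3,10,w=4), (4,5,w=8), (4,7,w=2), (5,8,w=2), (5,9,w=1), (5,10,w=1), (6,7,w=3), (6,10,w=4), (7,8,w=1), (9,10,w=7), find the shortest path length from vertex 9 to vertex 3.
6 (path: 9 -> 5 -> 10 -> 3; weights 1 + 1 + 4 = 6)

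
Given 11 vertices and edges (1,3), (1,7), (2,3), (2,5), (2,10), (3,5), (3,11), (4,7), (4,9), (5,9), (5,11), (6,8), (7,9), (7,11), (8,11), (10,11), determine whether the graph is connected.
Yes (BFS from 1 visits [1, 3, 7, 2, 5, 11, 4, 9, 10, 8, 6] — all 11 vertices reached)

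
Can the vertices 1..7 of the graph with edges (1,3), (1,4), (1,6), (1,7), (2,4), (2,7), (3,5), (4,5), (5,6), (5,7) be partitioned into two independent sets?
Yes. Partition: {1, 2, 5}, {3, 4, 6, 7}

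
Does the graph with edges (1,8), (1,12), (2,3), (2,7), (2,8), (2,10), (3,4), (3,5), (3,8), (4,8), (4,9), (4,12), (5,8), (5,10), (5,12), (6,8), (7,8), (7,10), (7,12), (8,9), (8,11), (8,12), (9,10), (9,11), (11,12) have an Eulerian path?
Yes (the graph is connected and exactly 2 vertices have odd degree: {6, 11}; any Eulerian path must start and end at those)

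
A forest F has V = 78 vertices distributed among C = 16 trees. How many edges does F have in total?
62 (Each of the 16 component trees on V_i vertices has V_i - 1 edges; summing gives V - C = 78 - 16 = 62)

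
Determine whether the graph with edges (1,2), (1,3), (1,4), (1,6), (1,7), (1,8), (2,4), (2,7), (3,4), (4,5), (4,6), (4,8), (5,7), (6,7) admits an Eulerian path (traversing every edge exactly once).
Yes (the graph is connected and exactly 2 vertices have odd degree: {2, 6}; any Eulerian path must start and end at those)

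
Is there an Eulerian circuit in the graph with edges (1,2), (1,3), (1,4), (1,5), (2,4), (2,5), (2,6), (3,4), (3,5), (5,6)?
No (2 vertices have odd degree: {3, 4}; Eulerian circuit requires 0)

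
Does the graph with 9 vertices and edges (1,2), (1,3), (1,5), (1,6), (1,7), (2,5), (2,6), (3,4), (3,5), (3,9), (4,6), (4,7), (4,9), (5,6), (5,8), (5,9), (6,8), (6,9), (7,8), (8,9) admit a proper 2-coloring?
No (odd cycle of length 3: 6 -> 1 -> 2 -> 6)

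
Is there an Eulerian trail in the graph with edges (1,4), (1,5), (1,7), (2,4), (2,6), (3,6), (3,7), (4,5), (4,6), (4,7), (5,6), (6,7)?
No (4 vertices have odd degree: {1, 4, 5, 6}; Eulerian path requires 0 or 2)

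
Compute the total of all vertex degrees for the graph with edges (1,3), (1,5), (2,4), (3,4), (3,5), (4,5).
12 (handshake: sum of degrees = 2|E| = 2 x 6 = 12)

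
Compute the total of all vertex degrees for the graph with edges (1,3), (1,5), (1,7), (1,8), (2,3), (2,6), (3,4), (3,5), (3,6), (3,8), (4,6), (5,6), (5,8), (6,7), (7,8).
30 (handshake: sum of degrees = 2|E| = 2 x 15 = 30)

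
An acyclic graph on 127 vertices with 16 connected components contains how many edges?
111 (Each of the 16 component trees on V_i vertices has V_i - 1 edges; summing gives V - C = 127 - 16 = 111)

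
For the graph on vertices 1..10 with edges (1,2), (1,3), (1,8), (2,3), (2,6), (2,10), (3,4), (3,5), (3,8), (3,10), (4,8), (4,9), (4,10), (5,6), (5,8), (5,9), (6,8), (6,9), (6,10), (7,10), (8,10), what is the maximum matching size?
5 (matching: (1,2), (3,4), (5,8), (6,9), (7,10); upper bound floor(n/2) = floor(10/2) = 5)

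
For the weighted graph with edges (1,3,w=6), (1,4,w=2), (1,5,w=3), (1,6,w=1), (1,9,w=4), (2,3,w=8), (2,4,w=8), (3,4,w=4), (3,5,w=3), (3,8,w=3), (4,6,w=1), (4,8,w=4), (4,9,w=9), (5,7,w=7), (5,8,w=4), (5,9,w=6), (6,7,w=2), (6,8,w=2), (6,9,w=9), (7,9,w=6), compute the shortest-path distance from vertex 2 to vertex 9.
14 (path: 2 -> 4 -> 1 -> 9; weights 8 + 2 + 4 = 14)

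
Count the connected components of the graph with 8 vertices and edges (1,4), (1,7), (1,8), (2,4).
4 (components: {1, 2, 4, 7, 8}, {3}, {5}, {6})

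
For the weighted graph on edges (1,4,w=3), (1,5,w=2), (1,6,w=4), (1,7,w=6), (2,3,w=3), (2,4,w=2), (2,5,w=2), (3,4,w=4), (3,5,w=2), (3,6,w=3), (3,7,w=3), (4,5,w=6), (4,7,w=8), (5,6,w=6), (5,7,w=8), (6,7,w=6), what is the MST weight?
14 (MST edges: (1,5,w=2), (2,4,w=2), (2,5,w=2), (3,5,w=2), (3,6,w=3), (3,7,w=3); sum of weights 2 + 2 + 2 + 2 + 3 + 3 = 14)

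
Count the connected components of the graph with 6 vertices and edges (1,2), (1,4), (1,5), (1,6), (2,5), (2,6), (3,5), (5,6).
1 (components: {1, 2, 3, 4, 5, 6})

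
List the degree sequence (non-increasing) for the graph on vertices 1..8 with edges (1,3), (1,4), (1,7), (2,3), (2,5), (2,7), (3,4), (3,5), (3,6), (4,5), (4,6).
[5, 4, 3, 3, 3, 2, 2, 0] (degrees: deg(1)=3, deg(2)=3, deg(3)=5, deg(4)=4, deg(5)=3, deg(6)=2, deg(7)=2, deg(8)=0)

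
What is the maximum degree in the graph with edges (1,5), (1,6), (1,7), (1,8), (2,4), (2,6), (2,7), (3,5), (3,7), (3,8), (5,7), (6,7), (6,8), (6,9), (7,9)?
6 (attained at vertex 7)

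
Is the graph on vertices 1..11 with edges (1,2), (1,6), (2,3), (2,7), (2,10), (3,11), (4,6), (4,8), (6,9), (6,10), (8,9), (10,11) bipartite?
Yes. Partition: {1, 3, 4, 5, 7, 9, 10}, {2, 6, 8, 11}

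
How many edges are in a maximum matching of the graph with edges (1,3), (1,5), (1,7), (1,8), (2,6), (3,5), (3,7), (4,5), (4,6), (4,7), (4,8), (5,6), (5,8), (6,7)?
4 (matching: (1,5), (2,6), (3,7), (4,8); upper bound floor(n/2) = floor(8/2) = 4)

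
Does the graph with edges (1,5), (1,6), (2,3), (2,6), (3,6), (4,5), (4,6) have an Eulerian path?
Yes — and in fact it has an Eulerian circuit (the graph is connected and all 6 vertices have even degree)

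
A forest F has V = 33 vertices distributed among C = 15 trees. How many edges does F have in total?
18 (Each of the 15 component trees on V_i vertices has V_i - 1 edges; summing gives V - C = 33 - 15 = 18)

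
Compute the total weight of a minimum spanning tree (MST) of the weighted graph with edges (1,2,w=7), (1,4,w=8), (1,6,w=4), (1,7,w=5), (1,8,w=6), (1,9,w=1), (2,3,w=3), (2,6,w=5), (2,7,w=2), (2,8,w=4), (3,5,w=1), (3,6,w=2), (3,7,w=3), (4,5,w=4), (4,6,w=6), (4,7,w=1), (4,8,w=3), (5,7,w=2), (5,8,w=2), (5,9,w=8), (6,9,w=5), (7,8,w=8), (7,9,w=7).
15 (MST edges: (1,6,w=4), (1,9,w=1), (2,7,w=2), (3,5,w=1), (3,6,w=2), (4,7,w=1), (5,7,w=2), (5,8,w=2); sum of weights 4 + 1 + 2 + 1 + 2 + 1 + 2 + 2 = 15)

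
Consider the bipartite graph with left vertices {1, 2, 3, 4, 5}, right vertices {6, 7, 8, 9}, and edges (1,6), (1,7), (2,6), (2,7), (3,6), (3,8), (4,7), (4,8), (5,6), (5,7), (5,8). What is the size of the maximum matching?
3 (matching: (1,7), (2,6), (3,8); upper bound min(|L|,|R|) = min(5,4) = 4)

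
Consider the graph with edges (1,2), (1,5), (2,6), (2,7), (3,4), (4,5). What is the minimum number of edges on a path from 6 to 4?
4 (path: 6 -> 2 -> 1 -> 5 -> 4, 4 edges)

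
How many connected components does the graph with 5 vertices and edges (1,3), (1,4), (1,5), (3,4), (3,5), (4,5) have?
2 (components: {1, 3, 4, 5}, {2})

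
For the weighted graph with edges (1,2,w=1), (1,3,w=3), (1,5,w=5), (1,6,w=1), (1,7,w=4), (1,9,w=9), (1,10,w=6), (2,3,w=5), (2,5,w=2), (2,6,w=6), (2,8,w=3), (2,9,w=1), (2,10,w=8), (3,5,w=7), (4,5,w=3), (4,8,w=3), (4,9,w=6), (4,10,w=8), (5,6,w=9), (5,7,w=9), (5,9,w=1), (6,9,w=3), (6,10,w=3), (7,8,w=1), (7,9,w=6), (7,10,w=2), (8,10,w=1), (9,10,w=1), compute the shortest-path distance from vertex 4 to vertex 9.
4 (path: 4 -> 5 -> 9; weights 3 + 1 = 4)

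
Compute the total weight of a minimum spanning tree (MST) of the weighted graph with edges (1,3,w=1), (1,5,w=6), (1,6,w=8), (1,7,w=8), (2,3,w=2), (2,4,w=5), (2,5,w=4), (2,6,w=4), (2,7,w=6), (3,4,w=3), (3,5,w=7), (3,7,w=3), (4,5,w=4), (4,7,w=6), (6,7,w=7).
17 (MST edges: (1,3,w=1), (2,3,w=2), (2,5,w=4), (2,6,w=4), (3,4,w=3), (3,7,w=3); sum of weights 1 + 2 + 4 + 4 + 3 + 3 = 17)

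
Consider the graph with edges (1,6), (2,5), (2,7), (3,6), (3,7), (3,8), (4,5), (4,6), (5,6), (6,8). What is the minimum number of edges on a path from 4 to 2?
2 (path: 4 -> 5 -> 2, 2 edges)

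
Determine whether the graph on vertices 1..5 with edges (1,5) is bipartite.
Yes. Partition: {1, 2, 3, 4}, {5}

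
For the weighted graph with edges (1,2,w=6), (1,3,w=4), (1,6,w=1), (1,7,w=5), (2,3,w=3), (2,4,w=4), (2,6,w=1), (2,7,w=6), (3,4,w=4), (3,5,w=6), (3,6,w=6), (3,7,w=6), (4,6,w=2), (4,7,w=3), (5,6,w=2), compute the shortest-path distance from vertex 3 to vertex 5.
6 (path: 3 -> 5; weights 6 = 6)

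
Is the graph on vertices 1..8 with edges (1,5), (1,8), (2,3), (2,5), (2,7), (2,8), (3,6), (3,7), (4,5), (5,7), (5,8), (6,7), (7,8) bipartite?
No (odd cycle of length 3: 5 -> 1 -> 8 -> 5)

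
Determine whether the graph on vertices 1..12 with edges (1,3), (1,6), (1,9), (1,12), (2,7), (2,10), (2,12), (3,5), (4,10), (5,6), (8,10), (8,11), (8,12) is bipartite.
Yes. Partition: {1, 2, 4, 5, 8}, {3, 6, 7, 9, 10, 11, 12}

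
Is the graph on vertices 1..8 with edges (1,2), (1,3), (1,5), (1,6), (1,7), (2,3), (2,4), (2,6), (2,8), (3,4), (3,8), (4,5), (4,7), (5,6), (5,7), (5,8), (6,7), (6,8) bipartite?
No (odd cycle of length 3: 2 -> 1 -> 3 -> 2)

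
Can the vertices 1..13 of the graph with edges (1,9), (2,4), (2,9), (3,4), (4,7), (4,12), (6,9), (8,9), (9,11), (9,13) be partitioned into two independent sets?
Yes. Partition: {1, 2, 3, 5, 6, 7, 8, 10, 11, 12, 13}, {4, 9}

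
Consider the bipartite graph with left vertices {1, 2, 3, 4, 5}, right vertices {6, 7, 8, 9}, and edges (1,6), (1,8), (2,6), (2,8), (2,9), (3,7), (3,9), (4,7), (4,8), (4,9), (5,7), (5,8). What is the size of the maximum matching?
4 (matching: (1,8), (2,6), (3,7), (4,9); upper bound min(|L|,|R|) = min(5,4) = 4)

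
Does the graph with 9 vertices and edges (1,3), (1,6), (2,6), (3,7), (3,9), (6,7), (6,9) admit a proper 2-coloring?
Yes. Partition: {1, 2, 4, 5, 7, 8, 9}, {3, 6}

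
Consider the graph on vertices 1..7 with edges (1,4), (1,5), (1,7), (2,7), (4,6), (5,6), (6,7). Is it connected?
No, it has 2 components: {1, 2, 4, 5, 6, 7}, {3}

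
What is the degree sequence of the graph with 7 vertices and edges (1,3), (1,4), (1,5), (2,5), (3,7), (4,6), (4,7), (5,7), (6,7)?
[4, 3, 3, 3, 2, 2, 1] (degrees: deg(1)=3, deg(2)=1, deg(3)=2, deg(4)=3, deg(5)=3, deg(6)=2, deg(7)=4)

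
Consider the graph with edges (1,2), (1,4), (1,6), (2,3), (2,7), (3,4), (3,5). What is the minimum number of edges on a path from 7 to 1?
2 (path: 7 -> 2 -> 1, 2 edges)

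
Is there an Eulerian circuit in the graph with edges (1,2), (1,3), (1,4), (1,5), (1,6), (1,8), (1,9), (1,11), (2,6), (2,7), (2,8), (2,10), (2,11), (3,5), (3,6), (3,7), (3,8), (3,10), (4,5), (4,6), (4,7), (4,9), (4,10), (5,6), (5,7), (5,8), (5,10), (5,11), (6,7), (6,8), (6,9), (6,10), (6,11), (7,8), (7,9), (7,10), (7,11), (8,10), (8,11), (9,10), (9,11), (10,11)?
No (2 vertices have odd degree: {7, 10}; Eulerian circuit requires 0)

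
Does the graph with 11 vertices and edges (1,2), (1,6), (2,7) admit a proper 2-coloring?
Yes. Partition: {1, 3, 4, 5, 7, 8, 9, 10, 11}, {2, 6}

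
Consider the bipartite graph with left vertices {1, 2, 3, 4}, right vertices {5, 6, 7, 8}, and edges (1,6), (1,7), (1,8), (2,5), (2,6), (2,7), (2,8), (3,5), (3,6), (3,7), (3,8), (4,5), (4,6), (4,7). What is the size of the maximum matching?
4 (matching: (1,8), (2,7), (3,6), (4,5); upper bound min(|L|,|R|) = min(4,4) = 4)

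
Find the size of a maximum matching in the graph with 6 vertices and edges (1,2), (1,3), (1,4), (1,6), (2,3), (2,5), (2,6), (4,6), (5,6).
3 (matching: (1,4), (2,3), (5,6); upper bound floor(n/2) = floor(6/2) = 3)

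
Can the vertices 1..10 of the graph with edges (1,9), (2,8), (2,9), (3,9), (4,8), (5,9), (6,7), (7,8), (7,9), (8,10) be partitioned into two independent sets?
Yes. Partition: {1, 2, 3, 4, 5, 7, 10}, {6, 8, 9}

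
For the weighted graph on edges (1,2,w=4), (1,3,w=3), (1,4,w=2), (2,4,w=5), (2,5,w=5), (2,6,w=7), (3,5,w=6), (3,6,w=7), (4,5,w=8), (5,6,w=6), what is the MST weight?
20 (MST edges: (1,2,w=4), (1,3,w=3), (1,4,w=2), (2,5,w=5), (5,6,w=6); sum of weights 4 + 3 + 2 + 5 + 6 = 20)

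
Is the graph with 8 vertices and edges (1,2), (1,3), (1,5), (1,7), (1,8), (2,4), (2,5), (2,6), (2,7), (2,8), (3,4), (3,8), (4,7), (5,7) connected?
Yes (BFS from 1 visits [1, 2, 3, 5, 7, 8, 4, 6] — all 8 vertices reached)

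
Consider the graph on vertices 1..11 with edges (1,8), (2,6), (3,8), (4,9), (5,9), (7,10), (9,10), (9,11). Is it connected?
No, it has 3 components: {1, 3, 8}, {2, 6}, {4, 5, 7, 9, 10, 11}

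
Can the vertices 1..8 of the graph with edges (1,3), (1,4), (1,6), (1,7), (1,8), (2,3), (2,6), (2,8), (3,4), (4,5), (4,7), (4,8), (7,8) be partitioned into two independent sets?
No (odd cycle of length 3: 4 -> 1 -> 8 -> 4)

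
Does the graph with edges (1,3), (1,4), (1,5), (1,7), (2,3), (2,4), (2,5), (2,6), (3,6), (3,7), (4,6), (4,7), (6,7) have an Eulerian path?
Yes — and in fact it has an Eulerian circuit (the graph is connected and all 7 vertices have even degree)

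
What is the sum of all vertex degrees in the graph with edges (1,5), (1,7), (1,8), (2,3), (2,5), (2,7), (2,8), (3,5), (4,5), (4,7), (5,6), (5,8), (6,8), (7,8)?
28 (handshake: sum of degrees = 2|E| = 2 x 14 = 28)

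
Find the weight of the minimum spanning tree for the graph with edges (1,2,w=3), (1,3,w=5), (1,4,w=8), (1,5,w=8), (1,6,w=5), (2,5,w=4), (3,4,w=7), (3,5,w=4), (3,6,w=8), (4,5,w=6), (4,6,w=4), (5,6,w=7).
20 (MST edges: (1,2,w=3), (1,6,w=5), (2,5,w=4), (3,5,w=4), (4,6,w=4); sum of weights 3 + 5 + 4 + 4 + 4 = 20)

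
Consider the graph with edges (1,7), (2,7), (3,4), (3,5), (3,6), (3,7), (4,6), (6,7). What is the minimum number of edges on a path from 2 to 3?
2 (path: 2 -> 7 -> 3, 2 edges)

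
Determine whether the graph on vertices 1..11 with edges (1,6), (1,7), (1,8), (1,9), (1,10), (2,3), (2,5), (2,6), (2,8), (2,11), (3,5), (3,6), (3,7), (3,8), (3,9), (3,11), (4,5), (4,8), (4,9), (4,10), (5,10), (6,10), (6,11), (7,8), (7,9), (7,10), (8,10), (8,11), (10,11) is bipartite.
No (odd cycle of length 3: 6 -> 1 -> 10 -> 6)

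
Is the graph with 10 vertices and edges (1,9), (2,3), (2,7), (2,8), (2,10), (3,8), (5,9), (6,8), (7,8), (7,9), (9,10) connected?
No, it has 2 components: {1, 2, 3, 5, 6, 7, 8, 9, 10}, {4}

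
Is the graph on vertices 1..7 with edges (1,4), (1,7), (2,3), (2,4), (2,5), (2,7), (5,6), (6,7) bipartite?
Yes. Partition: {1, 2, 6}, {3, 4, 5, 7}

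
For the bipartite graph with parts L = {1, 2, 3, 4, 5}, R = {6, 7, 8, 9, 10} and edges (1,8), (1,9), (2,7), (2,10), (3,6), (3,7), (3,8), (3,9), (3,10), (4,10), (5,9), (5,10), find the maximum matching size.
5 (matching: (1,8), (2,7), (3,6), (4,10), (5,9); upper bound min(|L|,|R|) = min(5,5) = 5)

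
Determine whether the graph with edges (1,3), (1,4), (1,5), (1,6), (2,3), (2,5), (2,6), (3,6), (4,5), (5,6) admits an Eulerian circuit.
No (2 vertices have odd degree: {2, 3}; Eulerian circuit requires 0)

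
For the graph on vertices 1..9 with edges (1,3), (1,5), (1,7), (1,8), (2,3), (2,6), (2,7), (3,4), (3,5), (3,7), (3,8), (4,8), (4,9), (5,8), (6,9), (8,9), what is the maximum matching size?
4 (matching: (1,7), (2,6), (3,5), (8,9); upper bound floor(n/2) = floor(9/2) = 4)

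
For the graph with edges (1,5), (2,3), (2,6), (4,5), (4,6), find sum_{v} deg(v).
10 (handshake: sum of degrees = 2|E| = 2 x 5 = 10)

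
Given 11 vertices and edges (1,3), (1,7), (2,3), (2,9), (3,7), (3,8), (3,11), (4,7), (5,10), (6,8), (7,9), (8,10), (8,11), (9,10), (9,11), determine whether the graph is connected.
Yes (BFS from 1 visits [1, 3, 7, 2, 8, 11, 4, 9, 6, 10, 5] — all 11 vertices reached)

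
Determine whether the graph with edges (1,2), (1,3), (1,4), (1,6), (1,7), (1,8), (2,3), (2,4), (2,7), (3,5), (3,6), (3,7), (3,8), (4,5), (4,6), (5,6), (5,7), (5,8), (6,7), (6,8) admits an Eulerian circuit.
No (2 vertices have odd degree: {5, 7}; Eulerian circuit requires 0)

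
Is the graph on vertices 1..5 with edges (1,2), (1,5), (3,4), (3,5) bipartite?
Yes. Partition: {1, 3}, {2, 4, 5}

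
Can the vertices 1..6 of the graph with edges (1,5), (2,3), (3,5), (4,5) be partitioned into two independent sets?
Yes. Partition: {1, 3, 4, 6}, {2, 5}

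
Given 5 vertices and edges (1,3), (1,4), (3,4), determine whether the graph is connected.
No, it has 3 components: {1, 3, 4}, {2}, {5}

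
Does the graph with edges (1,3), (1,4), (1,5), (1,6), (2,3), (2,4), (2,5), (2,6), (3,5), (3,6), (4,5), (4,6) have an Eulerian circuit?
Yes (the graph is connected and all 6 vertices have even degree)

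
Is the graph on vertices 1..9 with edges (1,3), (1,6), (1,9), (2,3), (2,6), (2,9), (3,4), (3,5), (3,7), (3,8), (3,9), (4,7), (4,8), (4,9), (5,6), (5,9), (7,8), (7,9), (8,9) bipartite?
No (odd cycle of length 3: 3 -> 1 -> 9 -> 3)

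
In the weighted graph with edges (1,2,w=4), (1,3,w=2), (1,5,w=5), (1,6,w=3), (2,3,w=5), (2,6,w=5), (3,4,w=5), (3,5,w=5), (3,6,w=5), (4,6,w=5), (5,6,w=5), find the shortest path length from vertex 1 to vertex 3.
2 (path: 1 -> 3; weights 2 = 2)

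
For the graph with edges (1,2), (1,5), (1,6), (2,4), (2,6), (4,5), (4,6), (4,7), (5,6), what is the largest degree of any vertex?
4 (attained at vertices 4, 6)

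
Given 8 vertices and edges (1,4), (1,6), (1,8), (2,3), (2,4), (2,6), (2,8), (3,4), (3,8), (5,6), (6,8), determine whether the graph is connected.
No, it has 2 components: {1, 2, 3, 4, 5, 6, 8}, {7}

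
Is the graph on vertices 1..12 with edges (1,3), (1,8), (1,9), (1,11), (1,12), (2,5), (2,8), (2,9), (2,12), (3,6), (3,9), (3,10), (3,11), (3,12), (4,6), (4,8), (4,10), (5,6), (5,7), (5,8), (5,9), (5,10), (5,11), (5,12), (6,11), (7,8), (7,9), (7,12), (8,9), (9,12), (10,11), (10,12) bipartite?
No (odd cycle of length 3: 9 -> 1 -> 12 -> 9)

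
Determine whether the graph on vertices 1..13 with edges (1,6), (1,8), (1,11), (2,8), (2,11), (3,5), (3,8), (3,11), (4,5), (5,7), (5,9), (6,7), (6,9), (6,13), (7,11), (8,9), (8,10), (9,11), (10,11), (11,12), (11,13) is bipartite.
Yes. Partition: {1, 2, 3, 4, 7, 9, 10, 12, 13}, {5, 6, 8, 11}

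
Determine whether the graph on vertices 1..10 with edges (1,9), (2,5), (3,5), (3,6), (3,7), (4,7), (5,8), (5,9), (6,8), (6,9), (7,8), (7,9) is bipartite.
Yes. Partition: {1, 5, 6, 7, 10}, {2, 3, 4, 8, 9}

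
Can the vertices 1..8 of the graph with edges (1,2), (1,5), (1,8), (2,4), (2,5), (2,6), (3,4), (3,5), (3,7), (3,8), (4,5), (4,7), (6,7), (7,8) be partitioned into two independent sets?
No (odd cycle of length 3: 2 -> 1 -> 5 -> 2)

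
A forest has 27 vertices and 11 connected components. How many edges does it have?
16 (Each of the 11 component trees on V_i vertices has V_i - 1 edges; summing gives V - C = 27 - 11 = 16)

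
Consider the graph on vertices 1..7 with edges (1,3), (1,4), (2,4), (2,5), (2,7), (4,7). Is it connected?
No, it has 2 components: {1, 2, 3, 4, 5, 7}, {6}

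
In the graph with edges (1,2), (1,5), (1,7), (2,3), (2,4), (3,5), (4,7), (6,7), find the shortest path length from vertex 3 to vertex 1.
2 (path: 3 -> 5 -> 1, 2 edges)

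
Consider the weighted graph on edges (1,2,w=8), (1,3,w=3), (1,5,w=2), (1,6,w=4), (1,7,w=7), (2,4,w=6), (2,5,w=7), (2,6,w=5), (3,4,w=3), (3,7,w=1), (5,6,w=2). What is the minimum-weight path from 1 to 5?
2 (path: 1 -> 5; weights 2 = 2)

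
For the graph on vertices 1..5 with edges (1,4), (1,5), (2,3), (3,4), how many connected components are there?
1 (components: {1, 2, 3, 4, 5})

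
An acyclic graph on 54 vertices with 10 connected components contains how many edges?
44 (Each of the 10 component trees on V_i vertices has V_i - 1 edges; summing gives V - C = 54 - 10 = 44)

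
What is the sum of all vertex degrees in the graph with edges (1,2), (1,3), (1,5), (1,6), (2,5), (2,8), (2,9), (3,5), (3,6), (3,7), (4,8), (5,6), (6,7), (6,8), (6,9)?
30 (handshake: sum of degrees = 2|E| = 2 x 15 = 30)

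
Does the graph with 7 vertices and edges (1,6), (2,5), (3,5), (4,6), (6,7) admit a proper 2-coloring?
Yes. Partition: {1, 2, 3, 4, 7}, {5, 6}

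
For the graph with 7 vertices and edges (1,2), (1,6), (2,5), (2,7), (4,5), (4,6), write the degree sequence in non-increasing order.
[3, 2, 2, 2, 2, 1, 0] (degrees: deg(1)=2, deg(2)=3, deg(3)=0, deg(4)=2, deg(5)=2, deg(6)=2, deg(7)=1)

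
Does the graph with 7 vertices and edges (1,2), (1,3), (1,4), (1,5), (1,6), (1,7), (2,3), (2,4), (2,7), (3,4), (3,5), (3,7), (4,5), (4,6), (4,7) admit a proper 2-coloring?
No (odd cycle of length 3: 7 -> 1 -> 2 -> 7)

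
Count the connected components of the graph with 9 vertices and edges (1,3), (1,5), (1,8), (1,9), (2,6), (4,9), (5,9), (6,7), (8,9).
2 (components: {1, 3, 4, 5, 8, 9}, {2, 6, 7})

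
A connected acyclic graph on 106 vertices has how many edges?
105 (A tree on V vertices has V - 1 edges, so 106 - 1 = 105)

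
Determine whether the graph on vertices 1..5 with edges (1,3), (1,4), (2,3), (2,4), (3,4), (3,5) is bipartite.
No (odd cycle of length 3: 3 -> 1 -> 4 -> 3)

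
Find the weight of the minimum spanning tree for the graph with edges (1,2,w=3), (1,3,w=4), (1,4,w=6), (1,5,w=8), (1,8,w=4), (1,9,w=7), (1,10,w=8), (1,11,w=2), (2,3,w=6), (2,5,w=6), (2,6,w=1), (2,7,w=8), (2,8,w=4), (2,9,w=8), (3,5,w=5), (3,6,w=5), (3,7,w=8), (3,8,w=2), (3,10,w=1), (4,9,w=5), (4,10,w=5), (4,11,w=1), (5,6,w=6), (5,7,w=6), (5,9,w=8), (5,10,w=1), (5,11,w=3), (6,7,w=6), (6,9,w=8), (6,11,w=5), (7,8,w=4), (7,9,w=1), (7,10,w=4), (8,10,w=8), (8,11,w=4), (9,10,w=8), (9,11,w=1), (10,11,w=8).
16 (MST edges: (1,2,w=3), (1,11,w=2), (2,6,w=1), (3,8,w=2), (3,10,w=1), (4,11,w=1), (5,10,w=1), (5,11,w=3), (7,9,w=1), (9,11,w=1); sum of weights 3 + 2 + 1 + 2 + 1 + 1 + 1 + 3 + 1 + 1 = 16)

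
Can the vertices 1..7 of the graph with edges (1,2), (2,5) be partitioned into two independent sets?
Yes. Partition: {1, 3, 4, 5, 6, 7}, {2}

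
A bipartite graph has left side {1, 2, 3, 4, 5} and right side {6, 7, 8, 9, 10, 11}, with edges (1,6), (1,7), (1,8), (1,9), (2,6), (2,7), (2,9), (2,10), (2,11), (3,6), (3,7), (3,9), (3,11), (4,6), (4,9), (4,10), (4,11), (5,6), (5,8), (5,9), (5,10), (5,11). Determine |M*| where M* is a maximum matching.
5 (matching: (1,9), (2,11), (3,7), (4,10), (5,8); upper bound min(|L|,|R|) = min(5,6) = 5)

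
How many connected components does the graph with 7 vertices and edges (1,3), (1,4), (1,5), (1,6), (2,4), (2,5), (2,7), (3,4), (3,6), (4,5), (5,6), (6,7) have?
1 (components: {1, 2, 3, 4, 5, 6, 7})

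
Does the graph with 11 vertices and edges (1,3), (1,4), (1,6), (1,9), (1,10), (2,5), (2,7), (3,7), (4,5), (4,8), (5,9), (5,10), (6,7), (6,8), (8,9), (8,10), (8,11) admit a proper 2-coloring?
Yes. Partition: {1, 5, 7, 8}, {2, 3, 4, 6, 9, 10, 11}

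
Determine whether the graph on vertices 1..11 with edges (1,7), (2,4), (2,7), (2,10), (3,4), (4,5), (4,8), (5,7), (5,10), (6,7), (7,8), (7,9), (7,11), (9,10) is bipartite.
Yes. Partition: {1, 2, 3, 5, 6, 8, 9, 11}, {4, 7, 10}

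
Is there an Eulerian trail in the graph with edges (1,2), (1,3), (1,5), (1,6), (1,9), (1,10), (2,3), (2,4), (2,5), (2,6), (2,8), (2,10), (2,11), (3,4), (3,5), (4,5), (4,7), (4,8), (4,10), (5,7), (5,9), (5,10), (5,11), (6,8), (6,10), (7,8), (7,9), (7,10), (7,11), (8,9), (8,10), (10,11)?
Yes — and in fact it has an Eulerian circuit (the graph is connected and all 11 vertices have even degree)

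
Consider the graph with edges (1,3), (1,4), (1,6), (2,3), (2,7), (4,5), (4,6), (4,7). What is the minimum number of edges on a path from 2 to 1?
2 (path: 2 -> 3 -> 1, 2 edges)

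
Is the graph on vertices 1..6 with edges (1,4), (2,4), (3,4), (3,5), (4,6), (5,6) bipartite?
Yes. Partition: {1, 2, 3, 6}, {4, 5}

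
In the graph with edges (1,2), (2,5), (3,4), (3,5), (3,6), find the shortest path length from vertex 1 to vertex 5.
2 (path: 1 -> 2 -> 5, 2 edges)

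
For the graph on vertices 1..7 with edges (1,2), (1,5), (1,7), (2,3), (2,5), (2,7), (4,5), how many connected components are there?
2 (components: {1, 2, 3, 4, 5, 7}, {6})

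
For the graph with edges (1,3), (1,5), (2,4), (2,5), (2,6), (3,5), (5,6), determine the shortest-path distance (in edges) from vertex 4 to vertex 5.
2 (path: 4 -> 2 -> 5, 2 edges)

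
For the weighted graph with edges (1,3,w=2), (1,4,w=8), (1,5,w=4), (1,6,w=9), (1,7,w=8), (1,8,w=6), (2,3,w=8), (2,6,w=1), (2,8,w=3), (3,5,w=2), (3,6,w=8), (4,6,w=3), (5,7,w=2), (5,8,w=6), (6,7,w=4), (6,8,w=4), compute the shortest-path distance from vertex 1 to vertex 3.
2 (path: 1 -> 3; weights 2 = 2)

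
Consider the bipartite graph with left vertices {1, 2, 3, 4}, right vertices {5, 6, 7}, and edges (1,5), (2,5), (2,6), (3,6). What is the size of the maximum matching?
2 (matching: (1,5), (2,6); upper bound min(|L|,|R|) = min(4,3) = 3)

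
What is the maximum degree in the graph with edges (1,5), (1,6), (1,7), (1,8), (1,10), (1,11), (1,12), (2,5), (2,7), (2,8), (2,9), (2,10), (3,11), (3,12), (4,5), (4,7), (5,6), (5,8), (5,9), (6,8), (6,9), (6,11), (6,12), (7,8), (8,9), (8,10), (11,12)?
7 (attained at vertices 1, 8)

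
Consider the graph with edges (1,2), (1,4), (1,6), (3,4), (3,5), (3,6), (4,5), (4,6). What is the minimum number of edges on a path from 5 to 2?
3 (path: 5 -> 4 -> 1 -> 2, 3 edges)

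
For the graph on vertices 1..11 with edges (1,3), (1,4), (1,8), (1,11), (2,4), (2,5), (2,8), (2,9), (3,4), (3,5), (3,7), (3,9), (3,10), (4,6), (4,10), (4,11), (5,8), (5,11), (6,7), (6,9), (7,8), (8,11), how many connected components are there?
1 (components: {1, 2, 3, 4, 5, 6, 7, 8, 9, 10, 11})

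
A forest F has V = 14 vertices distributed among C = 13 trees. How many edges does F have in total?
1 (Each of the 13 component trees on V_i vertices has V_i - 1 edges; summing gives V - C = 14 - 13 = 1)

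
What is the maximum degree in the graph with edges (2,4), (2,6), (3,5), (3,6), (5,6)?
3 (attained at vertex 6)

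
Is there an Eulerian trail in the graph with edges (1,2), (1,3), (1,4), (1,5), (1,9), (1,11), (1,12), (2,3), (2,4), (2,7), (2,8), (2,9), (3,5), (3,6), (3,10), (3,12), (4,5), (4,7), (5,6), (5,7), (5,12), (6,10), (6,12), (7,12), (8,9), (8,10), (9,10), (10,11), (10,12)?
Yes (the graph is connected and exactly 2 vertices have odd degree: {1, 8}; any Eulerian path must start and end at those)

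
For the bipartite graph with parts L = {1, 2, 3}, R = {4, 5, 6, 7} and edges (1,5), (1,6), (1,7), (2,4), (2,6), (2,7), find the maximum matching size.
2 (matching: (1,7), (2,6); upper bound min(|L|,|R|) = min(3,4) = 3)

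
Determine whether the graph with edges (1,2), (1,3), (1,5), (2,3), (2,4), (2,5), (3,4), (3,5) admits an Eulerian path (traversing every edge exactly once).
Yes (the graph is connected and exactly 2 vertices have odd degree: {1, 5}; any Eulerian path must start and end at those)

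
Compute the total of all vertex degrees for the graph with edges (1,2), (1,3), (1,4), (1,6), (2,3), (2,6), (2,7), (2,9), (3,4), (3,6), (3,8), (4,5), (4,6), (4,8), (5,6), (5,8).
32 (handshake: sum of degrees = 2|E| = 2 x 16 = 32)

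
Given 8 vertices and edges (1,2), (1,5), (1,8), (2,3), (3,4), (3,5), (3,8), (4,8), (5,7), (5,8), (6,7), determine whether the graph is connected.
Yes (BFS from 1 visits [1, 2, 5, 8, 3, 7, 4, 6] — all 8 vertices reached)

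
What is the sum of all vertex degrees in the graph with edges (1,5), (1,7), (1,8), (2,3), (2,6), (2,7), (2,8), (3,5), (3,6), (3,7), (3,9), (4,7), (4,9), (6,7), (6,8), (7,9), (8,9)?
34 (handshake: sum of degrees = 2|E| = 2 x 17 = 34)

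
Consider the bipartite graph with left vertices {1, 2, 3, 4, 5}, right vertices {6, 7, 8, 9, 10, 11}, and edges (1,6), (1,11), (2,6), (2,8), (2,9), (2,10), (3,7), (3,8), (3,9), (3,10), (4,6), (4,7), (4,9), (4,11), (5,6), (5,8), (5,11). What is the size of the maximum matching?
5 (matching: (1,11), (2,10), (3,9), (4,7), (5,8); upper bound min(|L|,|R|) = min(5,6) = 5)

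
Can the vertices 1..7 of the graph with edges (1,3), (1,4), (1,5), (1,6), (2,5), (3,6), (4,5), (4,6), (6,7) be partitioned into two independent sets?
No (odd cycle of length 3: 5 -> 1 -> 4 -> 5)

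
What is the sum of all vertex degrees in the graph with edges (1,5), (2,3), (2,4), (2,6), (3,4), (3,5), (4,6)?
14 (handshake: sum of degrees = 2|E| = 2 x 7 = 14)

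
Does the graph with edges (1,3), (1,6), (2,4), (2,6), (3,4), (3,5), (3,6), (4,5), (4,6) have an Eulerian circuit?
Yes (the graph is connected and all 6 vertices have even degree)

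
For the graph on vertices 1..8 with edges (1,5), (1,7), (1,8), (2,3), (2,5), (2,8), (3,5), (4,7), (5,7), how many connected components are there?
2 (components: {1, 2, 3, 4, 5, 7, 8}, {6})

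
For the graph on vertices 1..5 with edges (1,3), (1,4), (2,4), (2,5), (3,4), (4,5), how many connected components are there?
1 (components: {1, 2, 3, 4, 5})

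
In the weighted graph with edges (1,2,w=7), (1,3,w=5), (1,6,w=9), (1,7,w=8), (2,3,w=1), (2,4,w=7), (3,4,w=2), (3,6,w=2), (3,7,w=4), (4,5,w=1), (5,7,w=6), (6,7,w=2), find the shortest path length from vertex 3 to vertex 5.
3 (path: 3 -> 4 -> 5; weights 2 + 1 = 3)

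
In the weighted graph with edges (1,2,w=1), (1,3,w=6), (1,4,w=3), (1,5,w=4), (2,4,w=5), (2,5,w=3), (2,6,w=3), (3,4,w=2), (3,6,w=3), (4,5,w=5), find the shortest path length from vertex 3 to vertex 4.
2 (path: 3 -> 4; weights 2 = 2)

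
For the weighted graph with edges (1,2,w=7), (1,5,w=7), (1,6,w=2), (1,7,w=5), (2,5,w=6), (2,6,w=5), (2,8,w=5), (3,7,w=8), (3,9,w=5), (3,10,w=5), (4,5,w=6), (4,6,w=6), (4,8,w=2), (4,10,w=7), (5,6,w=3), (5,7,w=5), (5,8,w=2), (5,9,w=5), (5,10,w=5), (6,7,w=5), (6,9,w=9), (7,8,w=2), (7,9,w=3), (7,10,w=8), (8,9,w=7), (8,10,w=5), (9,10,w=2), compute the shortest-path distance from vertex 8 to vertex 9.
5 (path: 8 -> 7 -> 9; weights 2 + 3 = 5)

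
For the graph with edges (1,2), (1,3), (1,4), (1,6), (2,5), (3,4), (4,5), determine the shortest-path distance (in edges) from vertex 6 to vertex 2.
2 (path: 6 -> 1 -> 2, 2 edges)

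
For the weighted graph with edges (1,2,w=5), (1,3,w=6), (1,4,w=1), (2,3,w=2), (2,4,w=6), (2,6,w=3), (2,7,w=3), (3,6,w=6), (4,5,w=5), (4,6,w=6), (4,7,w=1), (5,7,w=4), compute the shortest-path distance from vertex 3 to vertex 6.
5 (path: 3 -> 2 -> 6; weights 2 + 3 = 5)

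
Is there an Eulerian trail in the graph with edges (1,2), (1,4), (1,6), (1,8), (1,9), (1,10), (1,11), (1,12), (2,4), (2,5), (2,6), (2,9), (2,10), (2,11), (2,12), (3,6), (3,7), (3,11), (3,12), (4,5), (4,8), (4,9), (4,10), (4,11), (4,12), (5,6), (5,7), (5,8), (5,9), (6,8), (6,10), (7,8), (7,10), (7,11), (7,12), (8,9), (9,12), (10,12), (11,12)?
Yes — and in fact it has an Eulerian circuit (the graph is connected and all 12 vertices have even degree)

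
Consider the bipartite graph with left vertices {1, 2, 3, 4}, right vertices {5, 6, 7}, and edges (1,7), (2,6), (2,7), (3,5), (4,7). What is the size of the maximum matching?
3 (matching: (1,7), (2,6), (3,5); upper bound min(|L|,|R|) = min(4,3) = 3)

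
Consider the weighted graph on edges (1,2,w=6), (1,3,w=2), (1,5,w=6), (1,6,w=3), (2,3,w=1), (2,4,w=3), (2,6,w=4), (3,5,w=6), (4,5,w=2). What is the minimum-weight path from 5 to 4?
2 (path: 5 -> 4; weights 2 = 2)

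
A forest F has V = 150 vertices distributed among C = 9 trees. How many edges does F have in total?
141 (Each of the 9 component trees on V_i vertices has V_i - 1 edges; summing gives V - C = 150 - 9 = 141)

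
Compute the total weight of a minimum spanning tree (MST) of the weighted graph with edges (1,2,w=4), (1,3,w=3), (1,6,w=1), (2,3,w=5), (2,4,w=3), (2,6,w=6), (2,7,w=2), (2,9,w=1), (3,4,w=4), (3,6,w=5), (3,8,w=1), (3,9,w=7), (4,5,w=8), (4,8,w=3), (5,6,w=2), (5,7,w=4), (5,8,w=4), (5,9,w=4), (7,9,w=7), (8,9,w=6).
16 (MST edges: (1,3,w=3), (1,6,w=1), (2,4,w=3), (2,7,w=2), (2,9,w=1), (3,8,w=1), (4,8,w=3), (5,6,w=2); sum of weights 3 + 1 + 3 + 2 + 1 + 1 + 3 + 2 = 16)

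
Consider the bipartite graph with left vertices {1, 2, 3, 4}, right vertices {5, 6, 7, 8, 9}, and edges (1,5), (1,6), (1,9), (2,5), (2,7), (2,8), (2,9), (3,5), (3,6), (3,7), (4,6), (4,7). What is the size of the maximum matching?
4 (matching: (1,9), (2,8), (3,7), (4,6); upper bound min(|L|,|R|) = min(4,5) = 4)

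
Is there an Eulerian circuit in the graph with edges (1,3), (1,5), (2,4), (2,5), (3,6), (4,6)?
Yes (the graph is connected and all 6 vertices have even degree)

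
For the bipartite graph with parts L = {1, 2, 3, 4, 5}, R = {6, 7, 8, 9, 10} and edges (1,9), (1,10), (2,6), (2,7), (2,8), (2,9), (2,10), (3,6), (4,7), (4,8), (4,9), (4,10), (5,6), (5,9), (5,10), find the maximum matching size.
5 (matching: (1,10), (2,7), (3,6), (4,8), (5,9); upper bound min(|L|,|R|) = min(5,5) = 5)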